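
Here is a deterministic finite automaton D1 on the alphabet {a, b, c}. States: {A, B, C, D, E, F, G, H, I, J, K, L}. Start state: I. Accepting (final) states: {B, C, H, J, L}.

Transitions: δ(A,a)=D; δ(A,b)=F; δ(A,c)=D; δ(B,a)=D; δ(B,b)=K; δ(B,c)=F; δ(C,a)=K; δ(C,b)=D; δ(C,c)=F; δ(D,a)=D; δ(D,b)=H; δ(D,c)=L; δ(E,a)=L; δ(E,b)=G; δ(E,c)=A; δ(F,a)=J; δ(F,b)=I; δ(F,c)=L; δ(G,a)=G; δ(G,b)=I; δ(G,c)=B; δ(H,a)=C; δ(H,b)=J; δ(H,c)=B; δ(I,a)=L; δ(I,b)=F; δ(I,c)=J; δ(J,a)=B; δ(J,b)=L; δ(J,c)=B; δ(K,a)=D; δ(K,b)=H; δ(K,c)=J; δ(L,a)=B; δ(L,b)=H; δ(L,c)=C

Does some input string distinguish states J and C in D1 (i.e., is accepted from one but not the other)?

Yes

States {A,E,G} cannot be reached from the start state, so discard them.
Start with accepting vs non-accepting: {B,C,H,J,L} | {D,F,I,K}.
Split {B,C,H,J,L} by δ(·,a) → {H,J,L} and {B,C}.
On input a, block {D,F,I,K} splits into {D,K} and {F,I}.
No further refinement is possible. Final partition (4 blocks): {H,J,L} | {D,K} | {B,C} | {F,I}.
J and C end up in different blocks, so they are distinguishable. For instance, the string 'a' is accepted from only J.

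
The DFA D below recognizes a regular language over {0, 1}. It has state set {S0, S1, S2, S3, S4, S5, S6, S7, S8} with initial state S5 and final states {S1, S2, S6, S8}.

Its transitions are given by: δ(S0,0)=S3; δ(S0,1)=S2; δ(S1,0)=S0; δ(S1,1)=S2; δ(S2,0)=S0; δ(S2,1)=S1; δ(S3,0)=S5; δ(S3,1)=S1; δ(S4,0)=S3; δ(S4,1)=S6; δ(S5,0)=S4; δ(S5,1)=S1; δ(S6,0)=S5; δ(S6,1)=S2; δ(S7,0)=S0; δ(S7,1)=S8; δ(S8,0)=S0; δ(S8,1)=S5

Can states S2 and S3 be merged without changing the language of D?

No

First remove the unreachable states {S7,S8}; 7 states remain.
P0 = {S1,S2,S6} | {S0,S3,S4,S5}.
No further refinement is possible. Final partition (2 blocks): {S1,S2,S6} | {S0,S3,S4,S5}.
S2 and S3 end up in different blocks, so they are distinguishable. For instance, the string 'ε' is accepted from only S2.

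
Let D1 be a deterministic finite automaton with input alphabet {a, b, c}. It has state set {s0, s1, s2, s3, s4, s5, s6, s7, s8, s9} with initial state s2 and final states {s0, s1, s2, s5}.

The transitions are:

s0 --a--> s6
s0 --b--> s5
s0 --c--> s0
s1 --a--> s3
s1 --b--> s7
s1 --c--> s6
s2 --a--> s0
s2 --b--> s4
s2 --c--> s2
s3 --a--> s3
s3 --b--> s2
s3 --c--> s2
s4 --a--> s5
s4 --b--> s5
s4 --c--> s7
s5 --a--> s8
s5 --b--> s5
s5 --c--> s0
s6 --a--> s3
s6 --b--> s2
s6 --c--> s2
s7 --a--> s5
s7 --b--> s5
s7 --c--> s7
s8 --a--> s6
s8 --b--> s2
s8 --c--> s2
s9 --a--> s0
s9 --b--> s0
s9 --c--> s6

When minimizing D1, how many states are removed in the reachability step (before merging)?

2

No path from s2 leads to s1, s9; the other 8 states are all reachable.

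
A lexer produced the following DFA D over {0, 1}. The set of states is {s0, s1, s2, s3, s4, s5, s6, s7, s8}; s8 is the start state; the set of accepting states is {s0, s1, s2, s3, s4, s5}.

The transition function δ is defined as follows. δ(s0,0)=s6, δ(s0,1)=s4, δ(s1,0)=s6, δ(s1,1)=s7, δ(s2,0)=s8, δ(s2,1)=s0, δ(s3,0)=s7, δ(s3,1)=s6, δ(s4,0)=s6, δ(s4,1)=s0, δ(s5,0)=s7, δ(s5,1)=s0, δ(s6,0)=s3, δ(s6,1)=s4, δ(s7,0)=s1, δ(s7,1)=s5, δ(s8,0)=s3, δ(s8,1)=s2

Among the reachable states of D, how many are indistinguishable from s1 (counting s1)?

All states are reachable from the start state.
Initial partition by acceptance: {s0,s1,s2,s3,s4,s5} | {s6,s7,s8}.
Refine {s0,s1,s2,s3,s4,s5} on symbol 1: members go to different blocks, giving {s0,s2,s4,s5} and {s1,s3}.
No further refinement is possible. Final partition (3 blocks): {s0,s2,s4,s5} | {s6,s7,s8} | {s1,s3}.
State s1 belongs to the block {s1,s3}, which has 2 states.

2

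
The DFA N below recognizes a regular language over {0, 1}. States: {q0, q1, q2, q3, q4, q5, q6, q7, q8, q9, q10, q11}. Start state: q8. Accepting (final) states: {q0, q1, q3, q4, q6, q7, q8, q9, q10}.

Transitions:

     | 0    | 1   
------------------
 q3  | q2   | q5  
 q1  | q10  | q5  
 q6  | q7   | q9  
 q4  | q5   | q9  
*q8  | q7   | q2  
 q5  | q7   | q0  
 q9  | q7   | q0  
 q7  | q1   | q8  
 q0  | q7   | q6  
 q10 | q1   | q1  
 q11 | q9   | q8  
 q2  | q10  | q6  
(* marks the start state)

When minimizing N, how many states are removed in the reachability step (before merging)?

3

Starting at q8 and following transitions, the reachable set is {q0, q1, q2, q5, q6, q7, q8, q9, q10}. That leaves q3, q4, q11 unreachable — 3 in total.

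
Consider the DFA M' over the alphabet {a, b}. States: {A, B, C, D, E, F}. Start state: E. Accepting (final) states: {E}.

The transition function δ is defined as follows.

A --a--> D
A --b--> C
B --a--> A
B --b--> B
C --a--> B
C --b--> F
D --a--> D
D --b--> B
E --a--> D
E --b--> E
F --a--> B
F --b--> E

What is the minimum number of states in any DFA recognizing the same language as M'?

All states are reachable from the start state.
Start with accepting vs non-accepting: {E} | {A,B,C,D,F}.
Split {A,B,C,D,F} by δ(·,b) → {A,B,C,D} and {F}.
On input b, block {A,B,C,D} splits into {A,B,D} and {C}.
Refine {A,B,D} on symbol b: members go to different blocks, giving {B,D} and {A}.
Split {B,D} by δ(·,a) → {B} and {D}.
No further refinement is possible. Final partition (6 blocks): {E} | {B} | {F} | {C} | {A} | {D}.

6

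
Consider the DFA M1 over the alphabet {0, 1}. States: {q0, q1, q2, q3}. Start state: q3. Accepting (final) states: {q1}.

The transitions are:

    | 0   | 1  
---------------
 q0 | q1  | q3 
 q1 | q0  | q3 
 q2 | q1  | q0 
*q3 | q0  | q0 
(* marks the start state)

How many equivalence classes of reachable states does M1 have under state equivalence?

Reachable states from the start: {q0,q1,q3}. Unreachable: {q2} — drop them.
Initial partition by acceptance: {q1} | {q0,q3}.
On input 0, block {q0,q3} splits into {q0} and {q3}.
No further refinement is possible. Final partition (3 blocks): {q1} | {q0} | {q3}.

3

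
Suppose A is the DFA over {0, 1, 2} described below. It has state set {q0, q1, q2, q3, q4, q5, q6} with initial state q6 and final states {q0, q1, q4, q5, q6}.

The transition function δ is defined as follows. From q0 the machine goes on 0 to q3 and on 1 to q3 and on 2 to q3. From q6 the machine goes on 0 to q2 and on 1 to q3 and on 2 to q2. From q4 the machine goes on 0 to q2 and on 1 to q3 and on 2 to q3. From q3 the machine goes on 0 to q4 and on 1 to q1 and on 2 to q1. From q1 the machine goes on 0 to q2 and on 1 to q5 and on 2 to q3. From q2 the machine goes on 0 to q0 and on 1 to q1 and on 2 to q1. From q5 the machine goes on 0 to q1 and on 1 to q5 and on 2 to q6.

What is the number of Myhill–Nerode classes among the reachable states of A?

P0 = {q0,q1,q4,q5,q6} | {q2,q3}.
Refine {q0,q1,q4,q5,q6} on symbol 0: members go to different blocks, giving {q0,q1,q4,q6} and {q5}.
On input 1, block {q0,q1,q4,q6} splits into {q0,q4,q6} and {q1}.
No further refinement is possible. Final partition (4 blocks): {q0,q4,q6} | {q2,q3} | {q5} | {q1}.

4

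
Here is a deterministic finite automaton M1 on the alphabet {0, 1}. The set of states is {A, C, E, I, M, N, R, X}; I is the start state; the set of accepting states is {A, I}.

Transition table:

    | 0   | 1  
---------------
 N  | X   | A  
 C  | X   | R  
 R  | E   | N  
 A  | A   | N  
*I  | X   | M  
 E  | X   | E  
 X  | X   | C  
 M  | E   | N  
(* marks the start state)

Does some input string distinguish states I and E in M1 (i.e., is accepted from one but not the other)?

Yes

All states are reachable from the start state.
Initial partition by acceptance: {A,I} | {C,E,M,N,R,X}.
Refine {A,I} on symbol 0: members go to different blocks, giving {I} and {A}.
Refine {C,E,M,N,R,X} on symbol 1: members go to different blocks, giving {C,E,M,R,X} and {N}.
On input 1, block {C,E,M,R,X} splits into {C,E,X} and {M,R}.
Refine {C,E,X} on symbol 1: members go to different blocks, giving {E,X} and {C}.
Split {E,X} by δ(·,1) → {X} and {E}.
No further refinement is possible. Final partition (7 blocks): {I} | {X} | {A} | {N} | {M,R} | {C} | {E}.
I and E end up in different blocks, so they are distinguishable. For instance, the string 'ε' is accepted from only I.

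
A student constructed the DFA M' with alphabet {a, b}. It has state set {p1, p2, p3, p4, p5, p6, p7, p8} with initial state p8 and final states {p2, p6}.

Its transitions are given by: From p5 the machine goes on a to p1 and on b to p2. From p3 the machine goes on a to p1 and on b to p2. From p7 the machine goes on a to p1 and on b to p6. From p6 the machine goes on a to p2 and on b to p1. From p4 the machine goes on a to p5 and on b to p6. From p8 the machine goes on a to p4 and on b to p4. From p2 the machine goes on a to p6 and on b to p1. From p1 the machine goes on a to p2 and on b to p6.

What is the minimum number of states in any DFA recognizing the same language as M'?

5

First remove the unreachable states {p3,p7}; 6 states remain.
P0 = {p2,p6} | {p1,p4,p5,p8}.
On input a, block {p1,p4,p5,p8} splits into {p4,p5,p8} and {p1}.
On input a, block {p4,p5,p8} splits into {p4,p8} and {p5}.
Split {p4,p8} by δ(·,a) → {p4} and {p8}.
Stable partition: {p2,p6} | {p4} | {p1} | {p5} | {p8} — 5 equivalence classes.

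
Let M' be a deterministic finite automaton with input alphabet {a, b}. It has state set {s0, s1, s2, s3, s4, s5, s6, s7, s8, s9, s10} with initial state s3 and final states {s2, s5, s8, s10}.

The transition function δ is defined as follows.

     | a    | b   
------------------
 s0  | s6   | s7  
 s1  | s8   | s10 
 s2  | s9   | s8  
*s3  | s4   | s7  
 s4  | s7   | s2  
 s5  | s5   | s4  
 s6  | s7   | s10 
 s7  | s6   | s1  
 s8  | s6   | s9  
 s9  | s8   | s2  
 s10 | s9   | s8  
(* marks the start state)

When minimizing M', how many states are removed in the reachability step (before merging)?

2

No path from s3 leads to s0, s5; the other 9 states are all reachable.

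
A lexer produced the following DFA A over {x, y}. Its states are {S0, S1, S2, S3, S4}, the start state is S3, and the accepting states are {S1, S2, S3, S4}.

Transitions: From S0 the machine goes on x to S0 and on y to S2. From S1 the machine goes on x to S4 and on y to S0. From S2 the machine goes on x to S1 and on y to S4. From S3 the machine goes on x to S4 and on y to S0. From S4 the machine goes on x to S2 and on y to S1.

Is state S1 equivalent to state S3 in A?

Every state is reachable, so we keep all 5.
Initial partition by acceptance: {S1,S2,S3,S4} | {S0}.
Refine {S1,S2,S3,S4} on symbol y: members go to different blocks, giving {S1,S3} and {S2,S4}.
Refine {S2,S4} on symbol x: members go to different blocks, giving {S2} and {S4}.
The partition is now stable with 4 blocks: {S1,S3} | {S0} | {S2} | {S4}.
S1 and S3 lie in the same block of the stable partition, so they are equivalent — no string distinguishes them.

Yes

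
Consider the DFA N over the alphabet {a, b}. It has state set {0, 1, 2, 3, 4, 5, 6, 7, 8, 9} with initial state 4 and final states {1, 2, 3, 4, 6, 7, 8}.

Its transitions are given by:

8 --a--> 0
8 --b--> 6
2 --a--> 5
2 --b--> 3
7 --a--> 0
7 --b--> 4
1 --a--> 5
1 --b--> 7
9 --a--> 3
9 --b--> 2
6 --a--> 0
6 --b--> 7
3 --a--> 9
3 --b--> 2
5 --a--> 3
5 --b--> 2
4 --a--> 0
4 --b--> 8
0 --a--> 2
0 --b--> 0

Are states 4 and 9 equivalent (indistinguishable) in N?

No

First remove the unreachable states {1}; 9 states remain.
Initial partition by acceptance: {2,3,4,6,7,8} | {0,5,9}.
On input b, block {0,5,9} splits into {5,9} and {0}.
Refine {2,3,4,6,7,8} on symbol a: members go to different blocks, giving {4,6,7,8} and {2,3}.
Stable partition: {4,6,7,8} | {5,9} | {0} | {2,3} — 4 equivalence classes.
4 and 9 end up in different blocks, so they are distinguishable. For instance, the string 'ε' is accepted from only 4.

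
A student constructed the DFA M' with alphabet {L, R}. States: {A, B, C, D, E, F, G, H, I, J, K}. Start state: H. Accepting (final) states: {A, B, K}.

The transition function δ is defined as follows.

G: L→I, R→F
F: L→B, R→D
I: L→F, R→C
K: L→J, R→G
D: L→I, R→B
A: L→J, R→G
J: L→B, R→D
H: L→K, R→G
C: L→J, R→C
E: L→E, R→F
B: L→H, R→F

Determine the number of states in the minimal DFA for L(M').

States {A,E} cannot be reached from the start state, so discard them.
Start with accepting vs non-accepting: {B,K} | {C,D,F,G,H,I,J}.
Split {C,D,F,G,H,I,J} by δ(·,L) → {C,D,G,I} and {F,H,J}.
Refine {B,K} on symbol R: members go to different blocks, giving {B} and {K}.
Refine {C,D,G,I} on symbol L: members go to different blocks, giving {C,I} and {D,G}.
On input L, block {F,H,J} splits into {F,J} and {H}.
Refine {D,G} on symbol R: members go to different blocks, giving {D} and {G}.
No further refinement is possible. Final partition (7 blocks): {B} | {C,I} | {F,J} | {K} | {D} | {H} | {G}.

7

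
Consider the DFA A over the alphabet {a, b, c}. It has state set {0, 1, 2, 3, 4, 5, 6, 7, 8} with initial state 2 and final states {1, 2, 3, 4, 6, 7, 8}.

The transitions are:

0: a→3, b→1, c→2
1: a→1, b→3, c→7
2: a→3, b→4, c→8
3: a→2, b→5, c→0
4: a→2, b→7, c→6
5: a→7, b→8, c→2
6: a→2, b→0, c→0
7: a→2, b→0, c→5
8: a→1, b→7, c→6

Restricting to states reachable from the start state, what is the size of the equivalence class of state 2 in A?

P0 = {1,2,3,4,6,7,8} | {0,5}.
Split {1,2,3,4,6,7,8} by δ(·,b) → {1,2,4,8} and {3,6,7}.
Refine {1,2,4,8} on symbol a: members go to different blocks, giving {1,4,8} and {2}.
Refine {1,4,8} on symbol a: members go to different blocks, giving {1,8} and {4}.
No further refinement is possible. Final partition (5 blocks): {1,8} | {0,5} | {3,6,7} | {2} | {4}.
State 2 belongs to the block {2}, which has 1 states.

1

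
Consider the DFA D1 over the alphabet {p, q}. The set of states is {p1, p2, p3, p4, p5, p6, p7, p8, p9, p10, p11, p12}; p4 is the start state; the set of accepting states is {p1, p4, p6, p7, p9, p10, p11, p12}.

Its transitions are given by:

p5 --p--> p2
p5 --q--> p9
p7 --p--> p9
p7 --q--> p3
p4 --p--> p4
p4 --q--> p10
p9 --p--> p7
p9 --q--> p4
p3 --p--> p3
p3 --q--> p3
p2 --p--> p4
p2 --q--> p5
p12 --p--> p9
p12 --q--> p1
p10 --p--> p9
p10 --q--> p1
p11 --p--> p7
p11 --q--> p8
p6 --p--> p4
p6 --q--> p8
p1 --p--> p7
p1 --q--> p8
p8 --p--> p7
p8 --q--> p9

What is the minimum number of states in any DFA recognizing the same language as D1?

7

Reachable states from the start: {p1,p3,p4,p7,p8,p9,p10}. Unreachable: {p2,p5,p6,p11,p12} — drop them.
Initial partition by acceptance: {p1,p4,p7,p9,p10} | {p3,p8}.
Split {p1,p4,p7,p9,p10} by δ(·,q) → {p4,p9,p10} and {p1,p7}.
Refine {p4,p9,p10} on symbol p: members go to different blocks, giving {p4,p10} and {p9}.
On input p, block {p4,p10} splits into {p4} and {p10}.
Refine {p3,p8} on symbol p: members go to different blocks, giving {p3} and {p8}.
Refine {p1,p7} on symbol p: members go to different blocks, giving {p1} and {p7}.
The partition is now stable with 7 blocks: {p4} | {p3} | {p1} | {p9} | {p10} | {p8} | {p7}.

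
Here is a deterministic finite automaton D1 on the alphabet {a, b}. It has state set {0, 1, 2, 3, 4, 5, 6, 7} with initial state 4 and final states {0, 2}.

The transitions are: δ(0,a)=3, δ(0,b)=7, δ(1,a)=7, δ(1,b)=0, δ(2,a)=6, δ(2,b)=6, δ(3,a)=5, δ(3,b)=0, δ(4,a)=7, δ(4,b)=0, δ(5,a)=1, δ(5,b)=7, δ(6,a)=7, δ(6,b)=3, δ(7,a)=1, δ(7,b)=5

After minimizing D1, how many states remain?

3

First remove the unreachable states {2,6}; 6 states remain.
P0 = {0} | {1,3,4,5,7}.
Refine {1,3,4,5,7} on symbol b: members go to different blocks, giving {1,3,4} and {5,7}.
Stable partition: {0} | {1,3,4} | {5,7} — 3 equivalence classes.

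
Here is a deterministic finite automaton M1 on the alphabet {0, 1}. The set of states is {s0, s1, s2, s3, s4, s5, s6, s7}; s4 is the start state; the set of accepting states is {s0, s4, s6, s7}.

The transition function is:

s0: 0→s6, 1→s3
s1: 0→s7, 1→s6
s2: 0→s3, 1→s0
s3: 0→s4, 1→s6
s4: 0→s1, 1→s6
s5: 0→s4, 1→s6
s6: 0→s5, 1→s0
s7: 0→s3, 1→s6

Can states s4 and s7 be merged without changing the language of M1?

Reachable states from the start: {s0,s1,s3,s4,s5,s6,s7}. Unreachable: {s2} — drop them.
Start with accepting vs non-accepting: {s0,s4,s6,s7} | {s1,s3,s5}.
Refine {s0,s4,s6,s7} on symbol 0: members go to different blocks, giving {s4,s6,s7} and {s0}.
On input 1, block {s4,s6,s7} splits into {s4,s7} and {s6}.
The partition is now stable with 4 blocks: {s4,s7} | {s1,s3,s5} | {s0} | {s6}.
s4 and s7 lie in the same block of the stable partition, so they are equivalent — no string distinguishes them.

Yes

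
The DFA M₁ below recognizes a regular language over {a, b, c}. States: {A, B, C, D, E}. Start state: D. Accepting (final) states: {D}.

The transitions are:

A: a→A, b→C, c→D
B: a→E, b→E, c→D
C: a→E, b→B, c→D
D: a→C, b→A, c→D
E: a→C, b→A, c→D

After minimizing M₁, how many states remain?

Initial partition by acceptance: {D} | {A,B,C,E}.
The partition is now stable with 2 blocks: {D} | {A,B,C,E}.

2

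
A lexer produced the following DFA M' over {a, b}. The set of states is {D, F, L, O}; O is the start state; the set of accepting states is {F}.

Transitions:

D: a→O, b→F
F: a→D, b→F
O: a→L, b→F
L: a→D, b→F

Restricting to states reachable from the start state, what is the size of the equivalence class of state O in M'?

Every state is reachable, so we keep all 4.
Start with accepting vs non-accepting: {F} | {D,L,O}.
Stable partition: {F} | {D,L,O} — 2 equivalence classes.
State O belongs to the block {D,L,O}, which has 3 states.

3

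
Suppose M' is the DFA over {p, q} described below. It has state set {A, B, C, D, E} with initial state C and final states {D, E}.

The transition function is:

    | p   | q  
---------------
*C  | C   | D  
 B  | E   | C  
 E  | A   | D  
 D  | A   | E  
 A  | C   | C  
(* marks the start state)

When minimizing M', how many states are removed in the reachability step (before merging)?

1

BFS from C reaches {A, C, D, E}; the 1 state(s) B are never visited.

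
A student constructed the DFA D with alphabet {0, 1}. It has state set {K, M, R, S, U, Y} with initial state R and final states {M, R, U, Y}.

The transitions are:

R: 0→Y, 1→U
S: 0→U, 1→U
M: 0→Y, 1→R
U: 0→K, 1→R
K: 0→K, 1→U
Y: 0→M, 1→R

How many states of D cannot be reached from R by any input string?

1

BFS from R reaches {K, M, R, U, Y}; the 1 state(s) S are never visited.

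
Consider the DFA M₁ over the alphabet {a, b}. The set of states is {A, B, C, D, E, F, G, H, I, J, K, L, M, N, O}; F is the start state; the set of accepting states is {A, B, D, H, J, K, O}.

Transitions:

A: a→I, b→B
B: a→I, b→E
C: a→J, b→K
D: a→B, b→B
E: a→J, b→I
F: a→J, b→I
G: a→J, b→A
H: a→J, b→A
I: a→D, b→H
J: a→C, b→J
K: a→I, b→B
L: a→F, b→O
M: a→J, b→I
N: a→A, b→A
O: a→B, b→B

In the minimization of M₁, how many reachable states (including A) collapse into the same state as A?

States {G,L,M,N,O} cannot be reached from the start state, so discard them.
Initial partition by acceptance: {A,B,D,H,J,K} | {C,E,F,I}.
Split {A,B,D,H,J,K} by δ(·,a) → {A,B,J,K} and {D,H}.
Split {A,B,J,K} by δ(·,b) → {A,J,K} and {B}.
Split {A,J,K} by δ(·,b) → {A,K} and {J}.
On input a, block {C,E,F,I} splits into {C,E,F} and {I}.
Refine {C,E,F} on symbol b: members go to different blocks, giving {E,F} and {C}.
On input a, block {D,H} splits into {D} and {H}.
No further refinement is possible. Final partition (8 blocks): {A,K} | {E,F} | {D} | {B} | {J} | {I} | {C} | {H}.
State A belongs to the block {A,K}, which has 2 states.

2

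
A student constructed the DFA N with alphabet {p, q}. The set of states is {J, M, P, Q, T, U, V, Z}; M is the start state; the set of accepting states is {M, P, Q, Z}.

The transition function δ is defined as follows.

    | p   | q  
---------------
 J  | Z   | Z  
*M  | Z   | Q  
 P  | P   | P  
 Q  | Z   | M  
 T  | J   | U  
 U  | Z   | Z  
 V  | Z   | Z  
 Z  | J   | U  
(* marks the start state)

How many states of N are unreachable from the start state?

No path from M leads to P, T, V; the other 5 states are all reachable.

3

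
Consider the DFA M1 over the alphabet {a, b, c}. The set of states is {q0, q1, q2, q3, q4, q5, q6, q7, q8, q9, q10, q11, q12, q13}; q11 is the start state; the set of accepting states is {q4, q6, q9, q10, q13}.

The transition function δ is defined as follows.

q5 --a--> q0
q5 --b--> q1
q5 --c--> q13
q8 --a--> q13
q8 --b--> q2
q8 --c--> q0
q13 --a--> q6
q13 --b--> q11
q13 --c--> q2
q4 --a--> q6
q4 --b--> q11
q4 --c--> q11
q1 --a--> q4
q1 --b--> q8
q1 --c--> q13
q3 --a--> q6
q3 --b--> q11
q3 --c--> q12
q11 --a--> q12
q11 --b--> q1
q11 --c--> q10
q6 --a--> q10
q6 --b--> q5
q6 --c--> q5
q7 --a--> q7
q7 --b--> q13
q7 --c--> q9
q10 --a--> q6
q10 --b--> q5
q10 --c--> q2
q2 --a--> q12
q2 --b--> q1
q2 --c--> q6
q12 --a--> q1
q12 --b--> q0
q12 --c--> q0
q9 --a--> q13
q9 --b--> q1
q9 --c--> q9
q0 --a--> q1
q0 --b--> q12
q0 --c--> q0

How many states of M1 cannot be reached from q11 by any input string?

3

Starting at q11 and following transitions, the reachable set is {q0, q1, q2, q4, q5, q6, q8, q10, q11, q12, q13}. That leaves q3, q7, q9 unreachable — 3 in total.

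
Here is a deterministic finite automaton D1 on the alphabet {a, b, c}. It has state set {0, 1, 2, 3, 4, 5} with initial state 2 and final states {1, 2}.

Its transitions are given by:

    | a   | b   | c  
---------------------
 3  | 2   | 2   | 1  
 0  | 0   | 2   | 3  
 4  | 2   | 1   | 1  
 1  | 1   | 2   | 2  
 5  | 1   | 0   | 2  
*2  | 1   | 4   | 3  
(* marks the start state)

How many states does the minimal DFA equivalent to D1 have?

First remove the unreachable states {0,5}; 4 states remain.
Start with accepting vs non-accepting: {1,2} | {3,4}.
On input b, block {1,2} splits into {1} and {2}.
On input b, block {3,4} splits into {3} and {4}.
No further refinement is possible. Final partition (4 blocks): {1} | {3} | {2} | {4}.

4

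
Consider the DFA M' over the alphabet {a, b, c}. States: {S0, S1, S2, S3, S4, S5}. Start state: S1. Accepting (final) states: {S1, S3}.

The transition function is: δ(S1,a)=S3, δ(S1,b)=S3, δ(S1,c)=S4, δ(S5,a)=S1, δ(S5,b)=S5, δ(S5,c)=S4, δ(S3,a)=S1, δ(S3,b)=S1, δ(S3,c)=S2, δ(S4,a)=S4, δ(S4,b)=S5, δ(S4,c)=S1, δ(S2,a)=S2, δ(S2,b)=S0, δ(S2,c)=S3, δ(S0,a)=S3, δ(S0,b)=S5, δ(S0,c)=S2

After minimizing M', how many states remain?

Every state is reachable, so we keep all 6.
P0 = {S1,S3} | {S0,S2,S4,S5}.
Split {S0,S2,S4,S5} by δ(·,a) → {S0,S5} and {S2,S4}.
The partition is now stable with 3 blocks: {S1,S3} | {S0,S5} | {S2,S4}.

3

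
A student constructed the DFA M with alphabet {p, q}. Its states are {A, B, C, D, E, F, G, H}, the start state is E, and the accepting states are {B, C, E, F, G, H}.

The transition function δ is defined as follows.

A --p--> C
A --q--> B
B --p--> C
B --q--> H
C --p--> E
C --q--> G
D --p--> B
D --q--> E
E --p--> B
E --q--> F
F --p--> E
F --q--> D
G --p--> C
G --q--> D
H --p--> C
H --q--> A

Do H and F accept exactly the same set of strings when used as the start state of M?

Every state is reachable, so we keep all 8.
P0 = {B,C,E,F,G,H} | {A,D}.
Refine {B,C,E,F,G,H} on symbol q: members go to different blocks, giving {B,C,E} and {F,G,H}.
Stable partition: {B,C,E} | {A,D} | {F,G,H} — 3 equivalence classes.
H and F lie in the same block of the stable partition, so they are equivalent — no string distinguishes them.

Yes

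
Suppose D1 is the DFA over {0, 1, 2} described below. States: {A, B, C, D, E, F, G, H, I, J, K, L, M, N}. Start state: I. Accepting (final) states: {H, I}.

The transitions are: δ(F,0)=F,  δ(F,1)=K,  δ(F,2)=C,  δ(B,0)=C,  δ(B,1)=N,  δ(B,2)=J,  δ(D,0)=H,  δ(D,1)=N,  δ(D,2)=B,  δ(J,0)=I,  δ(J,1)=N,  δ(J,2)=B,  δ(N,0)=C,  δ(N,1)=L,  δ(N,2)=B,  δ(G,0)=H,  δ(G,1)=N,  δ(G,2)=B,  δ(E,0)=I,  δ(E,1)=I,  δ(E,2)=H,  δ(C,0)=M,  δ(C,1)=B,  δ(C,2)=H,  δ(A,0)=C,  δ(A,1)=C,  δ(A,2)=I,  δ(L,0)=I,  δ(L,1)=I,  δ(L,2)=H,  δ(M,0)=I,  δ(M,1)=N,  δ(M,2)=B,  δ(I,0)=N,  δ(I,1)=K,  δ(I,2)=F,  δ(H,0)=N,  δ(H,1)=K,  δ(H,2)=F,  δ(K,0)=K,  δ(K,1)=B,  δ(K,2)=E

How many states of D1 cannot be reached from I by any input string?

3

BFS from I reaches {B, C, E, F, H, I, J, K, L, M, N}; the 3 state(s) A, D, G are never visited.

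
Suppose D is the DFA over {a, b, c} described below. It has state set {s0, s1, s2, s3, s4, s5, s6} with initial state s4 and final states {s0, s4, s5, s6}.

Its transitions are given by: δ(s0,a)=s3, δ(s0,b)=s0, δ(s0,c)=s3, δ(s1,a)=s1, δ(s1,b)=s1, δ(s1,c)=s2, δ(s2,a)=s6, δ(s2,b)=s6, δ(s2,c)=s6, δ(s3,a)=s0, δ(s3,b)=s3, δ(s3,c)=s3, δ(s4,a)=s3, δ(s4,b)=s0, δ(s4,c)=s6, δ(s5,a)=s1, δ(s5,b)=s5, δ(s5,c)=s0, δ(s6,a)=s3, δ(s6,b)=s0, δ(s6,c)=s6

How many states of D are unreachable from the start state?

Starting at s4 and following transitions, the reachable set is {s0, s3, s4, s6}. That leaves s1, s2, s5 unreachable — 3 in total.

3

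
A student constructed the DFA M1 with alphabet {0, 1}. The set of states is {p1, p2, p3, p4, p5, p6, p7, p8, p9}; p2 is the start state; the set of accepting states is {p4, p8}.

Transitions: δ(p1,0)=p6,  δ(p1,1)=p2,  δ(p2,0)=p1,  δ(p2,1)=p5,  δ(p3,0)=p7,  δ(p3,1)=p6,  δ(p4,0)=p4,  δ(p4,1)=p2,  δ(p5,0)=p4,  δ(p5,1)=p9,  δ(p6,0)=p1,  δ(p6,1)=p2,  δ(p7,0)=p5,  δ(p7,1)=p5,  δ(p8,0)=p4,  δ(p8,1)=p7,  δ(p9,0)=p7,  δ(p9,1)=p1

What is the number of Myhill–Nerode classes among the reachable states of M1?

States {p3,p8} cannot be reached from the start state, so discard them.
Start with accepting vs non-accepting: {p4} | {p1,p2,p5,p6,p7,p9}.
Split {p1,p2,p5,p6,p7,p9} by δ(·,0) → {p1,p2,p6,p7,p9} and {p5}.
Split {p1,p2,p6,p7,p9} by δ(·,0) → {p1,p2,p6,p9} and {p7}.
Refine {p1,p2,p6,p9} on symbol 0: members go to different blocks, giving {p1,p2,p6} and {p9}.
On input 1, block {p1,p2,p6} splits into {p1,p6} and {p2}.
Stable partition: {p4} | {p1,p6} | {p5} | {p7} | {p9} | {p2} — 6 equivalence classes.

6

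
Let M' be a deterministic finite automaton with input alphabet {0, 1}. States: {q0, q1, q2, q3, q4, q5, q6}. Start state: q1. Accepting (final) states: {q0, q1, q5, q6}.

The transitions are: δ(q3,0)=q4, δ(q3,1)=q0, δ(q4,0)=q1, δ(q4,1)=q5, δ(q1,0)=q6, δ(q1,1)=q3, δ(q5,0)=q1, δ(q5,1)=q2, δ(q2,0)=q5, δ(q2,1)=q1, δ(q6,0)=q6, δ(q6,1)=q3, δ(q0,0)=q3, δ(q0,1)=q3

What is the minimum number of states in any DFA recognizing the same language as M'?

Every state is reachable, so we keep all 7.
Initial partition by acceptance: {q0,q1,q5,q6} | {q2,q3,q4}.
On input 0, block {q0,q1,q5,q6} splits into {q1,q5,q6} and {q0}.
Refine {q2,q3,q4} on symbol 0: members go to different blocks, giving {q2,q4} and {q3}.
Refine {q1,q5,q6} on symbol 1: members go to different blocks, giving {q1,q6} and {q5}.
On input 0, block {q2,q4} splits into {q2} and {q4}.
The partition is now stable with 6 blocks: {q1,q6} | {q2} | {q0} | {q3} | {q5} | {q4}.

6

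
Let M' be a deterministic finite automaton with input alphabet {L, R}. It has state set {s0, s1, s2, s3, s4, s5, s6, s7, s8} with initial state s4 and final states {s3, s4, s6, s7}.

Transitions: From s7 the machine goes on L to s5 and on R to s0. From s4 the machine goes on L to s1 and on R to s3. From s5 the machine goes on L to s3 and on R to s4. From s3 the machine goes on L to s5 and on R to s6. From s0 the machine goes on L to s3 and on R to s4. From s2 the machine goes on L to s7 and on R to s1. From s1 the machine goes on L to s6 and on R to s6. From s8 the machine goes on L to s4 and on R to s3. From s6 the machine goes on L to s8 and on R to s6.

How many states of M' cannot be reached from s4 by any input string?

No path from s4 leads to s0, s2, s7; the other 6 states are all reachable.

3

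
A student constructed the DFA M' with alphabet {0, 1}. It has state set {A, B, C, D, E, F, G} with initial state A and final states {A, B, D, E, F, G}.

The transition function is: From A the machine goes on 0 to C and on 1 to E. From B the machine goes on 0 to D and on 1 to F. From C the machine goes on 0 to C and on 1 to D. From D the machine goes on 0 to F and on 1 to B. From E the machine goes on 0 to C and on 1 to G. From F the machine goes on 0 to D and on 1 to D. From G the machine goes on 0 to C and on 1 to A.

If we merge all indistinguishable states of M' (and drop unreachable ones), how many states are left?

All states are reachable from the start state.
Start with accepting vs non-accepting: {A,B,D,E,F,G} | {C}.
Refine {A,B,D,E,F,G} on symbol 0: members go to different blocks, giving {A,E,G} and {B,D,F}.
Stable partition: {A,E,G} | {C} | {B,D,F} — 3 equivalence classes.

3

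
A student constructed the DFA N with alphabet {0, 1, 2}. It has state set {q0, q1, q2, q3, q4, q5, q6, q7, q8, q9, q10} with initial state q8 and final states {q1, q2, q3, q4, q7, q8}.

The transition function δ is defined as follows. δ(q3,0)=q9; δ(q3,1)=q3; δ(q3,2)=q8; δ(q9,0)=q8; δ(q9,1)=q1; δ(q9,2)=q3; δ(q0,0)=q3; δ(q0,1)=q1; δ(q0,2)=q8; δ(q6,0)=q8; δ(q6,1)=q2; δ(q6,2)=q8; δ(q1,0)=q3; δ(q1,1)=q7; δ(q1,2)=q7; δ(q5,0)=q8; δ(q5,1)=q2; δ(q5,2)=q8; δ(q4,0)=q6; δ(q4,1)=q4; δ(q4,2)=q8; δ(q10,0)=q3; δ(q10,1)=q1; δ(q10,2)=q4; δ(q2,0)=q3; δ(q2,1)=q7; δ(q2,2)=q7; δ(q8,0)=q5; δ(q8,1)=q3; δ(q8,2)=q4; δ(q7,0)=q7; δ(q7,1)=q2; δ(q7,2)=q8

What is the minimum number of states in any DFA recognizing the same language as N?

4

Reachable states from the start: {q1,q2,q3,q4,q5,q6,q7,q8,q9}. Unreachable: {q0,q10} — drop them.
P0 = {q1,q2,q3,q4,q7,q8} | {q5,q6,q9}.
Refine {q1,q2,q3,q4,q7,q8} on symbol 0: members go to different blocks, giving {q1,q2,q7} and {q3,q4,q8}.
Split {q1,q2,q7} by δ(·,0) → {q1,q2} and {q7}.
Stable partition: {q1,q2} | {q5,q6,q9} | {q3,q4,q8} | {q7} — 4 equivalence classes.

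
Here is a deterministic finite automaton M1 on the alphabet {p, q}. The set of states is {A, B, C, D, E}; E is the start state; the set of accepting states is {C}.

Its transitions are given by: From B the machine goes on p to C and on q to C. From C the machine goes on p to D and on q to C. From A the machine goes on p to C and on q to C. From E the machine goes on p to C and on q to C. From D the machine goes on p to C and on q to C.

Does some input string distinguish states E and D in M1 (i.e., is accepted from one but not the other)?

Reachable states from the start: {C,D,E}. Unreachable: {A,B} — drop them.
Start with accepting vs non-accepting: {C} | {D,E}.
No further refinement is possible. Final partition (2 blocks): {C} | {D,E}.
E and D lie in the same block of the stable partition, so they are equivalent — no string distinguishes them.

No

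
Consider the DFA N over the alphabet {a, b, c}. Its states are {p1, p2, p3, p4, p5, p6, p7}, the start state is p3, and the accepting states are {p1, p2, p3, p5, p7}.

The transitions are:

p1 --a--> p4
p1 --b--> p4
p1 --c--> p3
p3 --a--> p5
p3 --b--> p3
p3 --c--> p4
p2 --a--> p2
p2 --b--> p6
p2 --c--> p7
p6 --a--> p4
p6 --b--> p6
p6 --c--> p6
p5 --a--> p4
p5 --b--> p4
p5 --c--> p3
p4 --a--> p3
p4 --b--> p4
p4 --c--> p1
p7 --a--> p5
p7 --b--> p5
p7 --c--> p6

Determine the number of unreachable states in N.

BFS from p3 reaches {p1, p3, p4, p5}; the 3 state(s) p2, p6, p7 are never visited.

3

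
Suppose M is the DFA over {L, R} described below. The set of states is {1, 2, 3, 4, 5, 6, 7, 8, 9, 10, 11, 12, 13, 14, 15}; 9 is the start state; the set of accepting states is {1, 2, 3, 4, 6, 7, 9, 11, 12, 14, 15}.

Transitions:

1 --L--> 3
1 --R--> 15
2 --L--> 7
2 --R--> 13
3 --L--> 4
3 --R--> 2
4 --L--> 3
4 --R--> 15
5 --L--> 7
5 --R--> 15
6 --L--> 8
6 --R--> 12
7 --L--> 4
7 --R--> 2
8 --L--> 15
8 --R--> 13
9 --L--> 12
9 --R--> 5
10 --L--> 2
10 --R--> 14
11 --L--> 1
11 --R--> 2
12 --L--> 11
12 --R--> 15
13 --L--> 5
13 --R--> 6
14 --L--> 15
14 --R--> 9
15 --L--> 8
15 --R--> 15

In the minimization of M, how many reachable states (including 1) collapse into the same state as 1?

3

Reachable states from the start: {1,2,3,4,5,6,7,8,9,11,12,13,15}. Unreachable: {10,14} — drop them.
P0 = {1,2,3,4,6,7,9,11,12,15} | {5,8,13}.
Split {1,2,3,4,6,7,9,11,12,15} by δ(·,L) → {1,2,3,4,7,9,11,12} and {6,15}.
Split {1,2,3,4,7,9,11,12} by δ(·,R) → {1,4,12} and {3,7,11} and {2,9}.
Refine {5,8,13} on symbol L: members go to different blocks, giving {5} and {8} and {13}.
Split {6,15} by δ(·,R) → {6} and {15}.
On input L, block {2,9} splits into {2} and {9}.
No further refinement is possible. Final partition (9 blocks): {1,4,12} | {5} | {6} | {3,7,11} | {2} | {8} | {13} | {15} | {9}.
The equivalence class containing 1 is {1,4,12}, of size 3.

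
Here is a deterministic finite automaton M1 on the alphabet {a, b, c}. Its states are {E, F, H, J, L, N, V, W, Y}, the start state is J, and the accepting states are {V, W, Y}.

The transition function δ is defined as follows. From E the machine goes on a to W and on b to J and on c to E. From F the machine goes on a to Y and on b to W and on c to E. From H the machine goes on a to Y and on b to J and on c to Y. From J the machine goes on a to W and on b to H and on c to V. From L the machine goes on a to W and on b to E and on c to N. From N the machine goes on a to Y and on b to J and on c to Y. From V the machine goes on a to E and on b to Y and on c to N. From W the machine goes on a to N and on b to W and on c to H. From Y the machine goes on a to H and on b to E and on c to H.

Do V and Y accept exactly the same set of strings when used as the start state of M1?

Reachable states from the start: {E,H,J,N,V,W,Y}. Unreachable: {F,L} — drop them.
P0 = {V,W,Y} | {E,H,J,N}.
Refine {V,W,Y} on symbol b: members go to different blocks, giving {V,W} and {Y}.
Split {V,W} by δ(·,b) → {V} and {W}.
On input a, block {E,H,J,N} splits into {E,J} and {H,N}.
Refine {E,J} on symbol b: members go to different blocks, giving {J} and {E}.
The partition is now stable with 6 blocks: {V} | {J} | {Y} | {W} | {H,N} | {E}.
V and Y end up in different blocks, so they are distinguishable. For instance, the string 'b' is accepted from only V.

No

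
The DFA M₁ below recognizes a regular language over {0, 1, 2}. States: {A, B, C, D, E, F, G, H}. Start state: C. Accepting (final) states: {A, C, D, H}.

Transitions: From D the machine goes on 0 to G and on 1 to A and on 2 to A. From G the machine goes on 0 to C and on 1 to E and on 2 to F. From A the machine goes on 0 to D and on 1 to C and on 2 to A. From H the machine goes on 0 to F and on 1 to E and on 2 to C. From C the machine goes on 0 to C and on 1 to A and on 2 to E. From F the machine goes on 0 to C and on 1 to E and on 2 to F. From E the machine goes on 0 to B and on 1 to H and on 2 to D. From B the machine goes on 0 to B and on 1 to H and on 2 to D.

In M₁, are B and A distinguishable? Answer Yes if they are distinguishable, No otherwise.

Start with accepting vs non-accepting: {A,C,D,H} | {B,E,F,G}.
Refine {A,C,D,H} on symbol 0: members go to different blocks, giving {A,C} and {D,H}.
On input 0, block {A,C} splits into {A} and {C}.
On input 0, block {B,E,F,G} splits into {B,E} and {F,G}.
Split {D,H} by δ(·,1) → {D} and {H}.
Stable partition: {A} | {B,E} | {D} | {C} | {F,G} | {H} — 6 equivalence classes.
B and A end up in different blocks, so they are distinguishable. For instance, the string 'ε' is accepted from only A.

Yes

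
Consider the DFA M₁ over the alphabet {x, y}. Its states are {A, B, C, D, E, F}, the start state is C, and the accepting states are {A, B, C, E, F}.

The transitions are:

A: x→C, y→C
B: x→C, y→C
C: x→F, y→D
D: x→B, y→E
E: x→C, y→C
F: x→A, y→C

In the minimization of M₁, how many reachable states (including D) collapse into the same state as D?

Initial partition by acceptance: {A,B,C,E,F} | {D}.
On input y, block {A,B,C,E,F} splits into {A,B,E,F} and {C}.
Split {A,B,E,F} by δ(·,x) → {A,B,E} and {F}.
No further refinement is possible. Final partition (4 blocks): {A,B,E} | {D} | {C} | {F}.
State D belongs to the block {D}, which has 1 states.

1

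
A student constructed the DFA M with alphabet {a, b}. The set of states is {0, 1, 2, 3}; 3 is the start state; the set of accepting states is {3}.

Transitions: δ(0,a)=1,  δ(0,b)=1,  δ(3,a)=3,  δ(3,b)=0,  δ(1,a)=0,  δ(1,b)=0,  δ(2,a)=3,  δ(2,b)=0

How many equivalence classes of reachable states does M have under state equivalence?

States {2} cannot be reached from the start state, so discard them.
Initial partition by acceptance: {3} | {0,1}.
No further refinement is possible. Final partition (2 blocks): {3} | {0,1}.

2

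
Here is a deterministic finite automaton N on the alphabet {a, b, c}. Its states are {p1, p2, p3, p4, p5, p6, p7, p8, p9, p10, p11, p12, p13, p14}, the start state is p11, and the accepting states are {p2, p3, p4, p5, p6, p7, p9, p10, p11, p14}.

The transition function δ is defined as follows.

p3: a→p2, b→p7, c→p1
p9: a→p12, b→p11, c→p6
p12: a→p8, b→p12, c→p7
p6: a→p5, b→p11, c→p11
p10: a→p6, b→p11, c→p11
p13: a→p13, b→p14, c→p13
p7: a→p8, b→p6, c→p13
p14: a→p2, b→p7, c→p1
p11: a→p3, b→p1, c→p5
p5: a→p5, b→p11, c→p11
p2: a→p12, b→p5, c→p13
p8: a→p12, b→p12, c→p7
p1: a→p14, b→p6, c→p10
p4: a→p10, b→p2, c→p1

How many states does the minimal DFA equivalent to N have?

7

First remove the unreachable states {p4,p9}; 12 states remain.
P0 = {p2,p3,p5,p6,p7,p10,p11,p14} | {p1,p8,p12,p13}.
Split {p2,p3,p5,p6,p7,p10,p11,p14} by δ(·,a) → {p3,p5,p6,p10,p11,p14} and {p2,p7}.
On input a, block {p3,p5,p6,p10,p11,p14} splits into {p5,p6,p10,p11} and {p3,p14}.
On input a, block {p5,p6,p10,p11} splits into {p5,p6,p10} and {p11}.
On input a, block {p1,p8,p12,p13} splits into {p8,p12,p13} and {p1}.
On input b, block {p8,p12,p13} splits into {p8,p12} and {p13}.
No further refinement is possible. Final partition (7 blocks): {p5,p6,p10} | {p8,p12} | {p2,p7} | {p3,p14} | {p11} | {p1} | {p13}.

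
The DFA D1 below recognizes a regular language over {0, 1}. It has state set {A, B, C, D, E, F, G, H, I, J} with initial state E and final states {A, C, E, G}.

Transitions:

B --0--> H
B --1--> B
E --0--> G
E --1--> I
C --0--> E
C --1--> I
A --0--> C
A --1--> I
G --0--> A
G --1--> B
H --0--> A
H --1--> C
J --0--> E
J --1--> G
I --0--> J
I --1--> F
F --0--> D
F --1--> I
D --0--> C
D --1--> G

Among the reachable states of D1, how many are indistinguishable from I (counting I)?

3

All states are reachable from the start state.
P0 = {A,C,E,G} | {B,D,F,H,I,J}.
Split {B,D,F,H,I,J} by δ(·,0) → {B,F,I} and {D,H,J}.
No further refinement is possible. Final partition (3 blocks): {A,C,E,G} | {B,F,I} | {D,H,J}.
The equivalence class containing I is {B,F,I}, of size 3.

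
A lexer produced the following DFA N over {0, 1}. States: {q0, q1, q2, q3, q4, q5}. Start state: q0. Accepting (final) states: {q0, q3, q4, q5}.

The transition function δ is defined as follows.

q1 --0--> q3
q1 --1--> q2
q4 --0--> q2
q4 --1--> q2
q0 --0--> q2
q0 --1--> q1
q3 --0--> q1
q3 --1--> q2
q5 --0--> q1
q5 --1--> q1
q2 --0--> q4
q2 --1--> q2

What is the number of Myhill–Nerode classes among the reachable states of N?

Reachable states from the start: {q0,q1,q2,q3,q4}. Unreachable: {q5} — drop them.
Start with accepting vs non-accepting: {q0,q3,q4} | {q1,q2}.
Stable partition: {q0,q3,q4} | {q1,q2} — 2 equivalence classes.

2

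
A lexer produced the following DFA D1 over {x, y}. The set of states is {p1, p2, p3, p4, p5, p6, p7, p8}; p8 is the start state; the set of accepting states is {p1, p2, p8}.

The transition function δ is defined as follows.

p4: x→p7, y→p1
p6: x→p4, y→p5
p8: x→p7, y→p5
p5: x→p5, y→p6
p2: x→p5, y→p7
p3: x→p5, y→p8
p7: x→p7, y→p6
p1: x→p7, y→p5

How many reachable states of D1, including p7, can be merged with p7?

States {p2,p3} cannot be reached from the start state, so discard them.
Initial partition by acceptance: {p1,p8} | {p4,p5,p6,p7}.
Refine {p4,p5,p6,p7} on symbol y: members go to different blocks, giving {p5,p6,p7} and {p4}.
Split {p5,p6,p7} by δ(·,x) → {p5,p7} and {p6}.
Stable partition: {p1,p8} | {p5,p7} | {p4} | {p6} — 4 equivalence classes.
The equivalence class containing p7 is {p5,p7}, of size 2.

2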